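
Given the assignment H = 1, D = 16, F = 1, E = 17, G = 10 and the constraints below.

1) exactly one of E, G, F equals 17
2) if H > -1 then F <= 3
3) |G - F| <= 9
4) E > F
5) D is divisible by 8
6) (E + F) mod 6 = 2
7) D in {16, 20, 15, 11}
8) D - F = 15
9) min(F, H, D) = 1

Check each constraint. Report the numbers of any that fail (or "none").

No — constraint 6 is not satisfied.

1) E=17, G=10, F=1; 1 of them equals 17 — satisfied.
2) H = 1 > -1, so we need F ≤ 3; F = 1 ≤ 3 — satisfied.
3) |10 - 1| = 9; 9 ≤ 9 — satisfied.
4) E = 17, F = 1; 17 > 1 — satisfied.
5) 16 / 8 = 2, so 8 divides 16 — satisfied.
6) E + F = 18; 18 mod 6 = 0, not 2 — violated.
7) D = 16 is in {16, 20, 15, 11} — satisfied.
8) D - F = 16 - 1 = 15 — satisfied.
9) min(1, 1, 16) = 1 — satisfied.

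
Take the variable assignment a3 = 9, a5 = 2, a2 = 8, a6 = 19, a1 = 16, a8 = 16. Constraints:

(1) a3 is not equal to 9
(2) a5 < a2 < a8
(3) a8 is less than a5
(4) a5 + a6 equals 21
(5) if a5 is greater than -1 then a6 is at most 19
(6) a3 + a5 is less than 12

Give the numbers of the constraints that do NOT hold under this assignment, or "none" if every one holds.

(1) a3 = 9, but 9 is required to differ — fails.
(2) values 2 < 8 < 16 — holds.
(3) a8 = 16, a5 = 2; 16 ≥ 2 (want <) — fails.
(4) a5 + a6 = 2 + 19 = 21 — holds.
(5) a5 = 2 > -1, so we need a6 ≤ 19; a6 = 19 ≤ 19 — holds.
(6) a3 + a5 = 9 + 2 = 11; 11 < 12 — holds.

No — constraints 1, 3 are not satisfied.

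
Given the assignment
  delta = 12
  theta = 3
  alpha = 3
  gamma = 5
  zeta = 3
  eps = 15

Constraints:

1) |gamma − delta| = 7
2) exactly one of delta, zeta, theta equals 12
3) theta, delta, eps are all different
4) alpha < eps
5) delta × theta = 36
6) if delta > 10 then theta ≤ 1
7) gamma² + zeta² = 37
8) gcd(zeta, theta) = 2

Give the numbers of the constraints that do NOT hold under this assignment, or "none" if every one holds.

Constraints 6, 7, and 8 do not hold.

1) |5 − 12| = 7  ✓
2) delta=12, zeta=3, theta=3; 1 of them equals 12  ✓
3) values 3, 12, 15 are pairwise distinct  ✓
4) alpha = 3, eps = 15; 3 < 15  ✓
5) delta × theta = 12 × 3 = 36  ✓
6) delta = 12 > 10, so we need theta ≤ 1; but theta = 3 > 1  ✗
7) gamma² + zeta² = 5² + 3² = 25 + 9 = 34, not 37  ✗
8) gcd(3, 3) = 3, not 2  ✗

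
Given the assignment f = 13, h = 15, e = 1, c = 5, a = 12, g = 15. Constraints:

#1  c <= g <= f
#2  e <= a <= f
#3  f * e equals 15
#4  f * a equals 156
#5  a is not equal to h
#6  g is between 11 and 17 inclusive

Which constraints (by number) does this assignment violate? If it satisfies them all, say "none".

#1 values 5, 15, 13; g = 15 is not <= f = 13 — violated.
#2 values 1 <= 12 <= 13 — OK.
#3 f * e = 13 * 1 = 13, not 15 — violated.
#4 f * a = 13 * 12 = 156 — OK.
#5 a = 12, h = 15; distinct — OK.
#6 g = 15 lies in [11, 17] — OK.

No — constraints 1, 3 are not satisfied.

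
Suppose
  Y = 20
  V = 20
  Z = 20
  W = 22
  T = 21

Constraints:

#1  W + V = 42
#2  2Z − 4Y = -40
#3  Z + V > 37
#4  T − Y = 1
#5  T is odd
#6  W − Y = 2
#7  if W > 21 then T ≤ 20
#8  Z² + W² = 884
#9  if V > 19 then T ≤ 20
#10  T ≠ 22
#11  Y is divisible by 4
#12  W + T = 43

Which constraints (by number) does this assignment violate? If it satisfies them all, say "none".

#1 W + V = 22 + 20 = 42 — holds.
#2 2Z − 4Y = 2(20) − 4(20) = -40 — holds.
#3 Z + V = 20 + 20 = 40; 40 > 37 — holds.
#4 T − Y = 21 − 20 = 1 — holds.
#5 T = 21 is odd — holds.
#6 W − Y = 22 − 20 = 2 — holds.
#7 W = 22 > 21, so we need T ≤ 20; but T = 21 > 20 — does not hold.
#8 Z² + W² = 20² + 22² = 400 + 484 = 884 — holds.
#9 V = 20 > 19, so we need T ≤ 20; but T = 21 > 20 — does not hold.
#10 T = 21, and 21 ≠ 22 — holds.
#11 20 / 4 = 5, so 4 divides 20 — holds.
#12 W + T = 22 + 21 = 43 — holds.

No — constraints 7, 9 are not satisfied.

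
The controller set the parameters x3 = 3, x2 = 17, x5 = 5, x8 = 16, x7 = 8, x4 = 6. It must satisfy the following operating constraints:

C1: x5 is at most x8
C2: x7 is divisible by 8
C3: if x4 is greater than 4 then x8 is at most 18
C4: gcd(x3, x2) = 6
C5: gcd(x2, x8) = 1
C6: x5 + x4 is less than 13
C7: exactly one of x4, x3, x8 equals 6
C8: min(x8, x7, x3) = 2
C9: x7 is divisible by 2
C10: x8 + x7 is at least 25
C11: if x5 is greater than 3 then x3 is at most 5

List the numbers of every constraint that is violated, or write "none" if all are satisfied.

C1: x5 = 5, x8 = 16; 5 ≤ 16 — satisfied.
C2: 8 / 8 = 1, so 8 divides 8 — satisfied.
C3: x4 = 6 > 4, so we need x8 ≤ 18; x8 = 16 ≤ 18 — satisfied.
C4: gcd(3, 17) = 1, not 6 — violated.
C5: gcd(17, 16) = 1 — satisfied.
C6: x5 + x4 = 5 + 6 = 11; 11 < 13 — satisfied.
C7: x4=6, x3=3, x8=16; 1 of them equals 6 — satisfied.
C8: min(16, 8, 3) = 3, not 2 — violated.
C9: 8 / 2 = 4, so 2 divides 8 — satisfied.
C10: x8 + x7 = 16 + 8 = 24; 24 < 25, bound 25 not met — violated.
C11: x5 = 5 > 3, so we need x3 ≤ 5; x3 = 3 ≤ 5 — satisfied.

Violated: 4, 8, 10.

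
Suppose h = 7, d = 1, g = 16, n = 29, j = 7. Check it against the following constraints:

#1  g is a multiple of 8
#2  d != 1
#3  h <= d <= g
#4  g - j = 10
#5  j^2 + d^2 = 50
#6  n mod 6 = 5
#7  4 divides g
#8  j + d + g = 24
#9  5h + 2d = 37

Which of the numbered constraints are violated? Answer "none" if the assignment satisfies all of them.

#1 16 / 8 = 2, so 8 divides 16  holds
#2 d = 1, but 1 is required to differ  fails
#3 values 7, 1, 16; h = 7 is not <= d = 1  fails
#4 g - j = 16 - 7 = 9, not 10  fails
#5 j^2 + d^2 = 7^2 + 1^2 = 49 + 1 = 50  holds
#6 29 mod 6 = 5  holds
#7 16 / 4 = 4, so 4 divides 16  holds
#8 j + d + g = 7 + 1 + 16 = 24  holds
#9 5h + 2d = 5(7) + 2(1) = 37  holds

The assignment fails constraints 2, 3, and 4.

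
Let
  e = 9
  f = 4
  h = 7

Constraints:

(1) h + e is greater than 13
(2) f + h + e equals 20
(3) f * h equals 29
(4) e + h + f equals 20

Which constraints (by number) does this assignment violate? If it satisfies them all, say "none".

Constraint 3 does not hold.

(1) h + e = 7 + 9 = 16; 16 > 13  yes
(2) f + h + e = 4 + 7 + 9 = 20  yes
(3) f * h = 4 * 7 = 28, not 29  no
(4) e + h + f = 9 + 7 + 4 = 20  yes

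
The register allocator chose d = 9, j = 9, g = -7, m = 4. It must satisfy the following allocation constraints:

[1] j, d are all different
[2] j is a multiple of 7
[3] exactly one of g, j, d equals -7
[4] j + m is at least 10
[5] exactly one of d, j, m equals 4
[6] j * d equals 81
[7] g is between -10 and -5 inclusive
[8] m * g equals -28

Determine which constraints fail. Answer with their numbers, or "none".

[1] j = d = 9, not all different — violated.
[2] 9 = 7*1 + 2, so 7 does not divide 9 — violated.
[3] g=-7, j=9, d=9; 1 of them equals -7 — OK.
[4] j + m = 9 + 4 = 13; 13 ≥ 10 — OK.
[5] d=9, j=9, m=4; 1 of them equals 4 — OK.
[6] j * d = 9 * 9 = 81 — OK.
[7] g = -7 lies in [-10, -5] — OK.
[8] m * g = 4 * (-7) = -28 — OK.

The assignment fails constraints 1, 2.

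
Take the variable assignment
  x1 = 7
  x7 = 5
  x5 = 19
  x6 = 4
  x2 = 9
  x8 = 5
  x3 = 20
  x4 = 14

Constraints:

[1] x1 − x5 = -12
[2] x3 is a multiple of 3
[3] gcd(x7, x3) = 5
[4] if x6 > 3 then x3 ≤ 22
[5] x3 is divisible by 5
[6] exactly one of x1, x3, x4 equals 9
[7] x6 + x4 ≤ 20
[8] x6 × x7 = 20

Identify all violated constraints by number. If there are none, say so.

[1] x1 − x5 = 7 − 19 = -12  true
[2] 20 = 3×6 + 2, so 3 does not divide 20  false
[3] gcd(5, 20) = 5  true
[4] x6 = 4 > 3, so we need x3 ≤ 22; x3 = 20 ≤ 22  true
[5] 20 / 5 = 4, so 5 divides 20  true
[6] x1=7, x3=20, x4=14; 0 of them equal 9, not exactly one  false
[7] x6 + x4 = 4 + 14 = 18; 18 ≤ 20  true
[8] x6 × x7 = 4 × 5 = 20  true

Constraints 2, 6 do not hold.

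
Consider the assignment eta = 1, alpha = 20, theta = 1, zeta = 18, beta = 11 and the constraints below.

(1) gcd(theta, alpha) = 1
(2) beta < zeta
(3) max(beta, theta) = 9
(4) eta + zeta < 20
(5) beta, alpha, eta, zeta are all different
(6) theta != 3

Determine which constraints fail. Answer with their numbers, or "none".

(1) gcd(1, 20) = 1  ✔
(2) beta = 11, zeta = 18; 11 < 18  ✔
(3) max(11, 1) = 11, not 9  ✘
(4) eta + zeta = 1 + 18 = 19; 19 < 20  ✔
(5) values 11, 20, 1, 18 are pairwise distinct  ✔
(6) theta = 1, and 1 ≠ 3  ✔

Constraint 3 does not hold.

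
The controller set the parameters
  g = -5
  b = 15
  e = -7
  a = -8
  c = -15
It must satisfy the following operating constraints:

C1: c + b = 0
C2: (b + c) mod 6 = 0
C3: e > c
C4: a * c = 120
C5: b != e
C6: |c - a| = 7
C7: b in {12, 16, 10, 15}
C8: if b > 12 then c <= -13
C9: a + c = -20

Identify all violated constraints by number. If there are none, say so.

Constraint 9 does not hold.

C1: c + b = -15 + 15 = 0 — OK.
C2: b + c = 0; 0 mod 6 = 0 — OK.
C3: e = -7, c = -15; -7 > -15 — OK.
C4: a * c = -8 * (-15) = 120 — OK.
C5: b = 15, e = -7; distinct — OK.
C6: |-15 - (-8)| = 7 — OK.
C7: b = 15 is in {12, 16, 10, 15} — OK.
C8: b = 15 > 12, so we need c ≤ -13; c = -15 ≤ -13 — OK.
C9: a + c = -8 + (-15) = -23, not -20 — violated.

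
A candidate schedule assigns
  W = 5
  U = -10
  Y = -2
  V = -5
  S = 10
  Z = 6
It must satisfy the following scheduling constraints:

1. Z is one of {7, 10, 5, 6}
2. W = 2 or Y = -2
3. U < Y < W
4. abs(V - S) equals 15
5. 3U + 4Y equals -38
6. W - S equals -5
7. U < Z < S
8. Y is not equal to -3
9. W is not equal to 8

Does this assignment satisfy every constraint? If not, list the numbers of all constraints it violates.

The assignment satisfies every constraint.

1. Z = 6 is in {7, 10, 5, 6} — OK.
2. W = 5 ≠ 2, but Y = -2 = -2 (second disjunct) — OK.
3. values -10 < -2 < 5 — OK.
4. abs(-5 - 10) = 15 — OK.
5. 3U + 4Y = 3(-10) + 4(-2) = -38 — OK.
6. W - S = 5 - 10 = -5 — OK.
7. values -10 < 6 < 10 — OK.
8. Y = -2, and -2 ≠ -3 — OK.
9. W = 5, and 5 ≠ 8 — OK.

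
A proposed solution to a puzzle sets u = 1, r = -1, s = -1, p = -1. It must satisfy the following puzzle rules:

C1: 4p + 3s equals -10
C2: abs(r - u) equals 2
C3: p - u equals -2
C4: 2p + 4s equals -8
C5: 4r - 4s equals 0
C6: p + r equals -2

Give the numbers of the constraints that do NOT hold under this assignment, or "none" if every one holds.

C1: 4p + 3s = 4(-1) + 3(-1) = -7, not -10  ✗
C2: abs(-1 - 1) = 2  ✓
C3: p - u = -1 - 1 = -2  ✓
C4: 2p + 4s = 2(-1) + 4(-1) = -6, not -8  ✗
C5: 4r - 4s = 4(-1) - 4(-1) = 0  ✓
C6: p + r = -1 + (-1) = -2  ✓

Violated: 1 and 4.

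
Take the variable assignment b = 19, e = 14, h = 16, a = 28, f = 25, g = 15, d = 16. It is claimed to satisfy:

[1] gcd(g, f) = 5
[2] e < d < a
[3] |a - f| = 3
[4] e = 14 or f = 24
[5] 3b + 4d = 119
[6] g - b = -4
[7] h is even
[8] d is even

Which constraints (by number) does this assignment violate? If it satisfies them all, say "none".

[1] gcd(15, 25) = 5 — holds.
[2] values 14 < 16 < 28 — holds.
[3] |28 - 25| = 3 — holds.
[4] e = 14 = 14 (first disjunct) — holds.
[5] 3b + 4d = 3(19) + 4(16) = 121, not 119 — fails.
[6] g - b = 15 - 19 = -4 — holds.
[7] h = 16 is even — holds.
[8] d = 16 is even — holds.

The assignment fails constraint 5.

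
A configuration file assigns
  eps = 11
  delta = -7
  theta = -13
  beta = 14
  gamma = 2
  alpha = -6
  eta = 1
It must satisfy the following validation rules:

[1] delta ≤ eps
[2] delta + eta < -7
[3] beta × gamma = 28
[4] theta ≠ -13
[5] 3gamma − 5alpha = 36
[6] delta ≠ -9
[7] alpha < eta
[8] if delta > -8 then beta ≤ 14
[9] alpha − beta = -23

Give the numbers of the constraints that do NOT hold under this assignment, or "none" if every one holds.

Violated: 2, 4, 9.

[1] delta = -7, eps = 11; -7 ≤ 11 — holds.
[2] delta + eta = -7 + 1 = -6; -6 ≥ -7, bound -7 not met — fails.
[3] beta × gamma = 14 × 2 = 28 — holds.
[4] theta = -13, but -13 is required to differ — fails.
[5] 3gamma − 5alpha = 3(2) − 5(-6) = 36 — holds.
[6] delta = -7, and -7 ≠ -9 — holds.
[7] alpha = -6, eta = 1; -6 < 1 — holds.
[8] delta = -7 > -8, so we need beta ≤ 14; beta = 14 ≤ 14 — holds.
[9] alpha − beta = -6 − 14 = -20, not -23 — fails.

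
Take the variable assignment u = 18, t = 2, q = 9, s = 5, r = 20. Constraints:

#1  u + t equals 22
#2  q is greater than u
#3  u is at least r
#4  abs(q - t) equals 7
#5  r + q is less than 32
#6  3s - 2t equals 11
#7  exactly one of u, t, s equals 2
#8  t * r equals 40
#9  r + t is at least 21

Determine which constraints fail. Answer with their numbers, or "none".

#1 u + t = 18 + 2 = 20, not 22 — fails.
#2 q = 9, u = 18; 9 ≤ 18 (want >) — fails.
#3 u = 18, r = 20; 18 < 20 (want ≥) — fails.
#4 abs(9 - 2) = 7 — holds.
#5 r + q = 20 + 9 = 29; 29 < 32 — holds.
#6 3s - 2t = 3(5) - 2(2) = 11 — holds.
#7 u=18, t=2, s=5; 1 of them equals 2 — holds.
#8 t * r = 2 * 20 = 40 — holds.
#9 r + t = 20 + 2 = 22; 22 ≥ 21 — holds.

Violated: 1, 2, 3.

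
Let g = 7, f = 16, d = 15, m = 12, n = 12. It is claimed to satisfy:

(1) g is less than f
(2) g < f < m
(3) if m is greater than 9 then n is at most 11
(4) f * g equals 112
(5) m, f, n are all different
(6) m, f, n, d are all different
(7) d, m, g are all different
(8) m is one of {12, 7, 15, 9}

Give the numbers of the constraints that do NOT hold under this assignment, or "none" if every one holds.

Constraints 2, 3, 5, 6 are violated.

(1) g = 7, f = 16; 7 < 16 — holds.
(2) values 7, 16, 12; f = 16 is not < m = 12 — fails.
(3) m = 12 > 9, so we need n ≤ 11; but n = 12 > 11 — fails.
(4) f * g = 16 * 7 = 112 — holds.
(5) m = n = 12, not all different — fails.
(6) m = n = 12, not all different — fails.
(7) values 15, 12, 7 are pairwise distinct — holds.
(8) m = 12 is in {12, 7, 15, 9} — holds.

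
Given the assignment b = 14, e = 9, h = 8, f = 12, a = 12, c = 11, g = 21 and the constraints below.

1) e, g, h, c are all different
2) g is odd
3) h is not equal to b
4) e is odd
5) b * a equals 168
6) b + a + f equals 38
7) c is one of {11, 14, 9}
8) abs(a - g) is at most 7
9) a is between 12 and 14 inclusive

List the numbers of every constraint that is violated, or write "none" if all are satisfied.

1) values 9, 21, 8, 11 are pairwise distinct  ✓
2) g = 21 is odd  ✓
3) h = 8, b = 14; distinct  ✓
4) e = 9 is odd  ✓
5) b * a = 14 * 12 = 168  ✓
6) b + a + f = 14 + 12 + 12 = 38  ✓
7) c = 11 is in {11, 14, 9}  ✓
8) abs(12 - 21) = 9; 9 > 7, exceeds bound 7  ✗
9) a = 12 lies in [12, 14]  ✓

The assignment fails constraint 8.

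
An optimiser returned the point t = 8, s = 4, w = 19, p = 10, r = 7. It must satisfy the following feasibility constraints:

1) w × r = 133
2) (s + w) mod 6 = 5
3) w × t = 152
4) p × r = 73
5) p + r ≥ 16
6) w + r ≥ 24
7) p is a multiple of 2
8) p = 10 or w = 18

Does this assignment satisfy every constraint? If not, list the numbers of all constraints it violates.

No — constraint 4 is not satisfied.

1) w × r = 19 × 7 = 133  ✓
2) s + w = 23; 23 mod 6 = 5  ✓
3) w × t = 19 × 8 = 152  ✓
4) p × r = 10 × 7 = 70, not 73  ✗
5) p + r = 10 + 7 = 17; 17 ≥ 16  ✓
6) w + r = 19 + 7 = 26; 26 ≥ 24  ✓
7) 10 / 2 = 5, so 2 divides 10  ✓
8) p = 10 = 10 (first disjunct)  ✓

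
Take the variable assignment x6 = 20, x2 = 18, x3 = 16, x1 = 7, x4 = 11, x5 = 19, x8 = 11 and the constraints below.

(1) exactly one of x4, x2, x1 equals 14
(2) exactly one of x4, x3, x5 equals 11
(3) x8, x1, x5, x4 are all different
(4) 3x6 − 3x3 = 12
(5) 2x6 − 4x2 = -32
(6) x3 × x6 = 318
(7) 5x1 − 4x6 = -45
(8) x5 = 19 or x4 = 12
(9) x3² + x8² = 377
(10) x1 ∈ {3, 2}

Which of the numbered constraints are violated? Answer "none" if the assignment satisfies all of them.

Violated: 1, 3, 6, 10.

(1) x4=11, x2=18, x1=7; 0 of them equal 14, not exactly one — fails.
(2) x4=11, x3=16, x5=19; 1 of them equals 11 — holds.
(3) x8 = x4 = 11, not all different — fails.
(4) 3x6 − 3x3 = 3(20) − 3(16) = 12 — holds.
(5) 2x6 − 4x2 = 2(20) − 4(18) = -32 — holds.
(6) x3 × x6 = 16 × 20 = 320, not 318 — fails.
(7) 5x1 − 4x6 = 5(7) − 4(20) = -45 — holds.
(8) x5 = 19 = 19 (first disjunct) — holds.
(9) x3² + x8² = 16² + 11² = 256 + 121 = 377 — holds.
(10) x1 = 7 is not in {3, 2} — fails.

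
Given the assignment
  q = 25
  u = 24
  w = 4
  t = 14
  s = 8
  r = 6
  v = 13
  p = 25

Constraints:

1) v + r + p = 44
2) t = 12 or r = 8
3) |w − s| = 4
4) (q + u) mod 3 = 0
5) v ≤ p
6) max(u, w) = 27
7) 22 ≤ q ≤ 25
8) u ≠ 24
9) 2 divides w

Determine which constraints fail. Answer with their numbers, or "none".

1) v + r + p = 13 + 6 + 25 = 44 — holds.
2) t = 14 ≠ 12 and r = 6 ≠ 8; both disjuncts false — does not hold.
3) |4 − 8| = 4 — holds.
4) q + u = 49; 49 mod 3 = 1, not 0 — does not hold.
5) v = 13, p = 25; 13 ≤ 25 — holds.
6) max(24, 4) = 24, not 27 — does not hold.
7) q = 25 lies in [22, 25] — holds.
8) u = 24, but 24 is required to differ — does not hold.
9) 4 / 2 = 2, so 2 divides 4 — holds.

Constraints 2, 4, 6, and 8 do not hold.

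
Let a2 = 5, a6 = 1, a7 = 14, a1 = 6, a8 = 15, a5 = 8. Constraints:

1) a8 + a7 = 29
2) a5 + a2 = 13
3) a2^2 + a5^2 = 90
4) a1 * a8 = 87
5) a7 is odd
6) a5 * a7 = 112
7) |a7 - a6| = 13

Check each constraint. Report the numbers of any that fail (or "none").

1) a8 + a7 = 15 + 14 = 29 — holds.
2) a5 + a2 = 8 + 5 = 13 — holds.
3) a2^2 + a5^2 = 5^2 + 8^2 = 25 + 64 = 89, not 90 — fails.
4) a1 * a8 = 6 * 15 = 90, not 87 — fails.
5) a7 = 14 is even — fails.
6) a5 * a7 = 8 * 14 = 112 — holds.
7) |14 - 1| = 13 — holds.

Constraints 3, 4, 5 do not hold.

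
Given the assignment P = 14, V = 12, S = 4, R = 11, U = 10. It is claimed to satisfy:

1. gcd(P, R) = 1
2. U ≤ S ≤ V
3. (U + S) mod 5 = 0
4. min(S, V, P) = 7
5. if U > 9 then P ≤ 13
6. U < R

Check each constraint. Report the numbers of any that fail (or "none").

1. gcd(14, 11) = 1 — holds.
2. values 10, 4, 12; U = 10 is not ≤ S = 4 — fails.
3. U + S = 14; 14 mod 5 = 4, not 0 — fails.
4. min(4, 12, 14) = 4, not 7 — fails.
5. U = 10 > 9, so we need P ≤ 13; but P = 14 > 13 — fails.
6. U = 10, R = 11; 10 < 11 — holds.

The assignment fails constraints 2, 3, 4, and 5.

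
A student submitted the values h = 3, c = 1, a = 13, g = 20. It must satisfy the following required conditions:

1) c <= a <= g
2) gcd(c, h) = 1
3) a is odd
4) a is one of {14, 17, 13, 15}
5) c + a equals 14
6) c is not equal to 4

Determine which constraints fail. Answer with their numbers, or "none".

None — every constraint holds.

1) values 1 <= 13 <= 20  OK
2) gcd(1, 3) = 1  OK
3) a = 13 is odd  OK
4) a = 13 is in {14, 17, 13, 15}  OK
5) c + a = 1 + 13 = 14  OK
6) c = 1, and 1 ≠ 4  OK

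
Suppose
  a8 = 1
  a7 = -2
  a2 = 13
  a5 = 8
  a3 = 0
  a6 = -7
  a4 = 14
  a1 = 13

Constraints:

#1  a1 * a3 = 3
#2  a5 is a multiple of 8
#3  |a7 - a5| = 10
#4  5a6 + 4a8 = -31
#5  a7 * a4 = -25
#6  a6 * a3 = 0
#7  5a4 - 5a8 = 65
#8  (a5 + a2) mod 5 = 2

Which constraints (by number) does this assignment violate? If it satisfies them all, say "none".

#1 a1 * a3 = 13 * 0 = 0, not 3 — does not hold.
#2 8 / 8 = 1, so 8 divides 8 — holds.
#3 |-2 - 8| = 10 — holds.
#4 5a6 + 4a8 = 5(-7) + 4(1) = -31 — holds.
#5 a7 * a4 = -2 * 14 = -28, not -25 — does not hold.
#6 a6 * a3 = -7 * 0 = 0 — holds.
#7 5a4 - 5a8 = 5(14) - 5(1) = 65 — holds.
#8 a5 + a2 = 21; 21 mod 5 = 1, not 2 — does not hold.

Violated: 1, 5, and 8.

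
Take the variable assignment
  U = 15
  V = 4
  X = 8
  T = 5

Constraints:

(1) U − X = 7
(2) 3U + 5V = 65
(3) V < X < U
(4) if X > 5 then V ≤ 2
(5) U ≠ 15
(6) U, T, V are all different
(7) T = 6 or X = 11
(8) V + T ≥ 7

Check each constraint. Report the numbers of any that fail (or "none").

No — constraints 4, 5, 7 are not satisfied.

(1) U − X = 15 − 8 = 7 — holds.
(2) 3U + 5V = 3(15) + 5(4) = 65 — holds.
(3) values 4 < 8 < 15 — holds.
(4) X = 8 > 5, so we need V ≤ 2; but V = 4 > 2 — does not hold.
(5) U = 15, but 15 is required to differ — does not hold.
(6) values 15, 5, 4 are pairwise distinct — holds.
(7) T = 5 ≠ 6 and X = 8 ≠ 11; both disjuncts false — does not hold.
(8) V + T = 4 + 5 = 9; 9 ≥ 7 — holds.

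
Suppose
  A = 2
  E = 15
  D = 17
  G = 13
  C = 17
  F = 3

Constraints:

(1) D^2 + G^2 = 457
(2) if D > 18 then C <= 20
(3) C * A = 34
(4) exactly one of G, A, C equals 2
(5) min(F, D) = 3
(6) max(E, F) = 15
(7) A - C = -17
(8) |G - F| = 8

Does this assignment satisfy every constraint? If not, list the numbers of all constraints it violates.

(1) D^2 + G^2 = 17^2 + 13^2 = 289 + 169 = 458, not 457  no
(2) D = 17, not > 18; antecedent false, conditional vacuously true  yes
(3) C * A = 17 * 2 = 34  yes
(4) G=13, A=2, C=17; 1 of them equals 2  yes
(5) min(3, 17) = 3  yes
(6) max(15, 3) = 15  yes
(7) A - C = 2 - 17 = -15, not -17  no
(8) |13 - 3| = 10, not 8  no

Constraints 1, 7, 8 are violated.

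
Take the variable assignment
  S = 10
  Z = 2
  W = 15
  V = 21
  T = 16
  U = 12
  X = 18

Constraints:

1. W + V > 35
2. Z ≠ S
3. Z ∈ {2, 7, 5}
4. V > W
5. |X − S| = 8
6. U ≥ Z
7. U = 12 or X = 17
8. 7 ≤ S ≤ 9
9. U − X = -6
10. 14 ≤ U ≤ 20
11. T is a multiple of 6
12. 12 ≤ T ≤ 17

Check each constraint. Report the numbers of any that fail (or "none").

1. W + V = 15 + 21 = 36; 36 > 35 — holds.
2. Z = 2, S = 10; distinct — holds.
3. Z = 2 is in {2, 7, 5} — holds.
4. V = 21, W = 15; 21 > 15 — holds.
5. |18 − 10| = 8 — holds.
6. U = 12, Z = 2; 12 ≥ 2 — holds.
7. U = 12 = 12 (first disjunct) — holds.
8. S = 10 is outside [7, 9] — does not hold.
9. U − X = 12 − 18 = -6 — holds.
10. U = 12 is outside [14, 20] — does not hold.
11. 16 = 6×2 + 4, so 6 does not divide 16 — does not hold.
12. T = 16 lies in [12, 17] — holds.

Constraints 8, 10, and 11 do not hold.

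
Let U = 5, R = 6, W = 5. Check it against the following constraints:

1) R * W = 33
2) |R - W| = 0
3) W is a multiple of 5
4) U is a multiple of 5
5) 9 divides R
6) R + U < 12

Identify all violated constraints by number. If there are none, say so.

The assignment fails constraints 1, 2, and 5.

1) R * W = 6 * 5 = 30, not 33 — fails.
2) |6 - 5| = 1, not 0 — fails.
3) 5 / 5 = 1, so 5 divides 5 — holds.
4) 5 / 5 = 1, so 5 divides 5 — holds.
5) 6 = 9*0 + 6, so 9 does not divide 6 — fails.
6) R + U = 6 + 5 = 11; 11 < 12 — holds.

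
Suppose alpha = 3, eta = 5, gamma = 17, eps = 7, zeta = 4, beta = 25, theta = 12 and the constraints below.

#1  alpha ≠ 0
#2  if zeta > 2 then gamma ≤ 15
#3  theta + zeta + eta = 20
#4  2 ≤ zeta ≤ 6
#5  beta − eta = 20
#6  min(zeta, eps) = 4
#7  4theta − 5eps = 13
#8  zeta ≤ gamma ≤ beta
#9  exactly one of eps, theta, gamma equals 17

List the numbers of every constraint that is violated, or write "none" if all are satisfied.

#1 alpha = 3, and 3 ≠ 0 — satisfied.
#2 zeta = 4 > 2, so we need gamma ≤ 15; but gamma = 17 > 15 — violated.
#3 theta + zeta + eta = 12 + 4 + 5 = 21, not 20 — violated.
#4 zeta = 4 lies in [2, 6] — satisfied.
#5 beta − eta = 25 − 5 = 20 — satisfied.
#6 min(4, 7) = 4 — satisfied.
#7 4theta − 5eps = 4(12) − 5(7) = 13 — satisfied.
#8 values 4 ≤ 17 ≤ 25 — satisfied.
#9 eps=7, theta=12, gamma=17; 1 of them equals 17 — satisfied.

Violated: 2 and 3.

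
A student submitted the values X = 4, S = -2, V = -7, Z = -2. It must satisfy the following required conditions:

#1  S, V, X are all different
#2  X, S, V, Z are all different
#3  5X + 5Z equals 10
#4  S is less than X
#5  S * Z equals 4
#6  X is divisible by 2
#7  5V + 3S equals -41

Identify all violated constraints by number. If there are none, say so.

Constraint 2 is violated.

#1 values -2, -7, 4 are pairwise distinct  ✓
#2 S = Z = -2, not all different  ✗
#3 5X + 5Z = 5(4) + 5(-2) = 10  ✓
#4 S = -2, X = 4; -2 < 4  ✓
#5 S * Z = -2 * (-2) = 4  ✓
#6 4 / 2 = 2, so 2 divides 4  ✓
#7 5V + 3S = 5(-7) + 3(-2) = -41  ✓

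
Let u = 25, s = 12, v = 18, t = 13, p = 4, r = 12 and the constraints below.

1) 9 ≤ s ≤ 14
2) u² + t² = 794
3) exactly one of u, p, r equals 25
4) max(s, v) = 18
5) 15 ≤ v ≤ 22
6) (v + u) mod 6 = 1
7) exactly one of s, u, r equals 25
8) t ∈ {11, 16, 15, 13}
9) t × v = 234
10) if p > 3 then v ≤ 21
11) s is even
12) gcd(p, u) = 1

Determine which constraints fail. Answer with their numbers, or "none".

1) s = 12 lies in [9, 14]  ✔
2) u² + t² = 25² + 13² = 625 + 169 = 794  ✔
3) u=25, p=4, r=12; 1 of them equals 25  ✔
4) max(12, 18) = 18  ✔
5) v = 18 lies in [15, 22]  ✔
6) v + u = 43; 43 mod 6 = 1  ✔
7) s=12, u=25, r=12; 1 of them equals 25  ✔
8) t = 13 is in {11, 16, 15, 13}  ✔
9) t × v = 13 × 18 = 234  ✔
10) p = 4 > 3, so we need v ≤ 21; v = 18 ≤ 21  ✔
11) s = 12 is even  ✔
12) gcd(4, 25) = 1  ✔

None — every constraint holds.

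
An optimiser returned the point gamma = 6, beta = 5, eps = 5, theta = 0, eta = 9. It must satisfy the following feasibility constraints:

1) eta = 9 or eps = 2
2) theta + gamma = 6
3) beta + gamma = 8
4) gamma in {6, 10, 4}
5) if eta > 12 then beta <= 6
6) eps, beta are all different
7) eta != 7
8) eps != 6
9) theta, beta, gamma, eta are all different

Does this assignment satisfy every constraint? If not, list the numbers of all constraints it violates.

1) eta = 9 = 9 (first disjunct) — holds.
2) theta + gamma = 0 + 6 = 6 — holds.
3) beta + gamma = 5 + 6 = 11, not 8 — fails.
4) gamma = 6 is in {6, 10, 4} — holds.
5) eta = 9, not > 12; antecedent false, conditional vacuously true — holds.
6) eps = beta = 5, not all different — fails.
7) eta = 9, and 9 ≠ 7 — holds.
8) eps = 5, and 5 ≠ 6 — holds.
9) values 0, 5, 6, 9 are pairwise distinct — holds.

Constraints 3, 6 do not hold.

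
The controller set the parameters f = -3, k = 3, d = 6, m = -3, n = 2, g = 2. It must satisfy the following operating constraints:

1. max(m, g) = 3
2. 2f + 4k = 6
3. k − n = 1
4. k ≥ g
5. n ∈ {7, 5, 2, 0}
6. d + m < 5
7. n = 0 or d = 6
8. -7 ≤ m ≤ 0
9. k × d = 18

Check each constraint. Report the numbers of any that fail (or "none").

No — constraint 1 is not satisfied.

1. max(-3, 2) = 2, not 3  ✘
2. 2f + 4k = 2(-3) + 4(3) = 6  ✔
3. k − n = 3 − 2 = 1  ✔
4. k = 3, g = 2; 3 ≥ 2  ✔
5. n = 2 is in {7, 5, 2, 0}  ✔
6. d + m = 6 + (-3) = 3; 3 < 5  ✔
7. n = 2 ≠ 0, but d = 6 = 6 (second disjunct)  ✔
8. m = -3 lies in [-7, 0]  ✔
9. k × d = 3 × 6 = 18  ✔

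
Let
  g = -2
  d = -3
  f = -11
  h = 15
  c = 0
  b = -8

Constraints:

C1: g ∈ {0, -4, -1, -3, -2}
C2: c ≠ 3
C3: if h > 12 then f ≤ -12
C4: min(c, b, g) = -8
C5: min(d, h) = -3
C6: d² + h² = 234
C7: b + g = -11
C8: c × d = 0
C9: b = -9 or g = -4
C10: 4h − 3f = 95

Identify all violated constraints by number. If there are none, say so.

Violated: 3, 7, 9, 10.

C1: g = -2 is in {0, -4, -1, -3, -2} — holds.
C2: c = 0, and 0 ≠ 3 — holds.
C3: h = 15 > 12, so we need f ≤ -12; but f = -11 > -12 — fails.
C4: min(0, -8, -2) = -8 — holds.
C5: min(-3, 15) = -3 — holds.
C6: d² + h² = (-3)² + 15² = 9 + 225 = 234 — holds.
C7: b + g = -8 + (-2) = -10, not -11 — fails.
C8: c × d = 0 × (-3) = 0 — holds.
C9: b = -8 ≠ -9 and g = -2 ≠ -4; both disjuncts false — fails.
C10: 4h − 3f = 4(15) − 3(-11) = 93, not 95 — fails.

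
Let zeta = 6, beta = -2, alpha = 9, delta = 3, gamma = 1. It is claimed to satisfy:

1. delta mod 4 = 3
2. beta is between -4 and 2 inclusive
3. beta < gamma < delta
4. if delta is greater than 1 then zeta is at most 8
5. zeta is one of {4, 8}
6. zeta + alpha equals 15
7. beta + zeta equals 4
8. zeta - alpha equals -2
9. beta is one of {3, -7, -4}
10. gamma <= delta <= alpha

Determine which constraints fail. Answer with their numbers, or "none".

1. 3 mod 4 = 3  yes
2. beta = -2 lies in [-4, 2]  yes
3. values -2 < 1 < 3  yes
4. delta = 3 > 1, so we need zeta ≤ 8; zeta = 6 ≤ 8  yes
5. zeta = 6 is not in {4, 8}  no
6. zeta + alpha = 6 + 9 = 15  yes
7. beta + zeta = -2 + 6 = 4  yes
8. zeta - alpha = 6 - 9 = -3, not -2  no
9. beta = -2 is not in {3, -7, -4}  no
10. values 1 <= 3 <= 9  yes

The assignment fails constraints 5, 8, and 9.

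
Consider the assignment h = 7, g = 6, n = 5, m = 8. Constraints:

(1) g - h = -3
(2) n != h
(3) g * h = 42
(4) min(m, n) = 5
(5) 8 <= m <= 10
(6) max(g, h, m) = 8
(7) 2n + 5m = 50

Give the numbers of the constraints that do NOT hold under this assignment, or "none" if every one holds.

(1) g - h = 6 - 7 = -1, not -3 — fails.
(2) n = 5, h = 7; distinct — holds.
(3) g * h = 6 * 7 = 42 — holds.
(4) min(8, 5) = 5 — holds.
(5) m = 8 lies in [8, 10] — holds.
(6) max(6, 7, 8) = 8 — holds.
(7) 2n + 5m = 2(5) + 5(8) = 50 — holds.

Constraint 1 does not hold.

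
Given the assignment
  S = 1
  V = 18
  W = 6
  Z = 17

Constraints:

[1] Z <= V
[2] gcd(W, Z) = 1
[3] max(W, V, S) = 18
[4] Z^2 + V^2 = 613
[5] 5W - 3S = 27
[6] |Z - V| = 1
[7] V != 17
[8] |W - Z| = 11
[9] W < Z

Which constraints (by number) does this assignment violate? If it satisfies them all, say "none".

Yes — all constraints hold.

[1] Z = 17, V = 18; 17 ≤ 18 — satisfied.
[2] gcd(6, 17) = 1 — satisfied.
[3] max(6, 18, 1) = 18 — satisfied.
[4] Z^2 + V^2 = 17^2 + 18^2 = 289 + 324 = 613 — satisfied.
[5] 5W - 3S = 5(6) - 3(1) = 27 — satisfied.
[6] |17 - 18| = 1 — satisfied.
[7] V = 18, and 18 ≠ 17 — satisfied.
[8] |6 - 17| = 11 — satisfied.
[9] W = 6, Z = 17; 6 < 17 — satisfied.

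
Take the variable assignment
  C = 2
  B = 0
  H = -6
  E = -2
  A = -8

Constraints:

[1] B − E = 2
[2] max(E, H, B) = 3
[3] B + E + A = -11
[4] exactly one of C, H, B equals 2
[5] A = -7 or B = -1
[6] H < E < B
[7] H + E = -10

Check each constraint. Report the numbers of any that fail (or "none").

Constraints 2, 3, 5, 7 are violated.

[1] B − E = 0 − (-2) = 2 — OK.
[2] max(-2, -6, 0) = 0, not 3 — violated.
[3] B + E + A = 0 + (-2) + (-8) = -10, not -11 — violated.
[4] C=2, H=-6, B=0; 1 of them equals 2 — OK.
[5] A = -8 ≠ -7 and B = 0 ≠ -1; both disjuncts false — violated.
[6] values -6 < -2 < 0 — OK.
[7] H + E = -6 + (-2) = -8, not -10 — violated.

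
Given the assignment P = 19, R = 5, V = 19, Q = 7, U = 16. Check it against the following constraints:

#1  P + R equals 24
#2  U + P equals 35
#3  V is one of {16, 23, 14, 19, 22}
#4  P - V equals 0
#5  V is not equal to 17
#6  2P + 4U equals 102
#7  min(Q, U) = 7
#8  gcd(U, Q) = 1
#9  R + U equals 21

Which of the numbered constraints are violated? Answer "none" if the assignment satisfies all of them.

None — every constraint holds.

#1 P + R = 19 + 5 = 24  true
#2 U + P = 16 + 19 = 35  true
#3 V = 19 is in {16, 23, 14, 19, 22}  true
#4 P - V = 19 - 19 = 0  true
#5 V = 19, and 19 ≠ 17  true
#6 2P + 4U = 2(19) + 4(16) = 102  true
#7 min(7, 16) = 7  true
#8 gcd(16, 7) = 1  true
#9 R + U = 5 + 16 = 21  true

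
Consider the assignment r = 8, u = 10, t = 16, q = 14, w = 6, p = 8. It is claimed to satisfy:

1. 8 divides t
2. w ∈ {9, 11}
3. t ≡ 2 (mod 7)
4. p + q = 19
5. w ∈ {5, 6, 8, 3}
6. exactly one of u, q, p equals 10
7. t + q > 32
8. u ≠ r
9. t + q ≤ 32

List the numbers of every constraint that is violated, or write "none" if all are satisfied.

1. 16 / 8 = 2, so 8 divides 16 — satisfied.
2. w = 6 is not in {9, 11} — violated.
3. 16 mod 7 = 2 — satisfied.
4. p + q = 8 + 14 = 22, not 19 — violated.
5. w = 6 is in {5, 6, 8, 3} — satisfied.
6. u=10, q=14, p=8; 1 of them equals 10 — satisfied.
7. t + q = 16 + 14 = 30; 30 ≤ 32, bound 32 not met — violated.
8. u = 10, r = 8; distinct — satisfied.
9. t + q = 16 + 14 = 30; 30 ≤ 32 — satisfied.

Constraints 2, 4, 7 are violated.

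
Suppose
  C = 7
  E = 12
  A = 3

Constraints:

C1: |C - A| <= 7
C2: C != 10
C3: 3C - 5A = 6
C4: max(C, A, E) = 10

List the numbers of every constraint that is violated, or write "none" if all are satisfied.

C1: |7 - 3| = 4; 4 ≤ 7 — holds.
C2: C = 7, and 7 ≠ 10 — holds.
C3: 3C - 5A = 3(7) - 5(3) = 6 — holds.
C4: max(7, 3, 12) = 12, not 10 — does not hold.

Violated: 4.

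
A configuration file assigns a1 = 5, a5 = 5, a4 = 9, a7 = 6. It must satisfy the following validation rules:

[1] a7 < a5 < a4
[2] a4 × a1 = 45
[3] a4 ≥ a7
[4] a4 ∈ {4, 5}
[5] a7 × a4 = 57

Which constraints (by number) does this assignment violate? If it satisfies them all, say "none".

The assignment fails constraints 1, 4, and 5.

[1] values 6, 5, 9; a7 = 6 is not < a5 = 5  FAIL
[2] a4 × a1 = 9 × 5 = 45  OK
[3] a4 = 9, a7 = 6; 9 ≥ 6  OK
[4] a4 = 9 is not in {4, 5}  FAIL
[5] a7 × a4 = 6 × 9 = 54, not 57  FAIL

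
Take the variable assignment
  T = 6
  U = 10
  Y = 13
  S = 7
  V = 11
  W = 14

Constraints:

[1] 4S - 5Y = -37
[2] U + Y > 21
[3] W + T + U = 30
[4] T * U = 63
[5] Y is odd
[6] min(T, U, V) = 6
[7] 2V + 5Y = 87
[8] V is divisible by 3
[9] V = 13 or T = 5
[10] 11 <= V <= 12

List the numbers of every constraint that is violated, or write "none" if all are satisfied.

Violated: 4, 8, 9.

[1] 4S - 5Y = 4(7) - 5(13) = -37  OK
[2] U + Y = 10 + 13 = 23; 23 > 21  OK
[3] W + T + U = 14 + 6 + 10 = 30  OK
[4] T * U = 6 * 10 = 60, not 63  FAIL
[5] Y = 13 is odd  OK
[6] min(6, 10, 11) = 6  OK
[7] 2V + 5Y = 2(11) + 5(13) = 87  OK
[8] 11 = 3*3 + 2, so 3 does not divide 11  FAIL
[9] V = 11 ≠ 13 and T = 6 ≠ 5; both disjuncts false  FAIL
[10] V = 11 lies in [11, 12]  OK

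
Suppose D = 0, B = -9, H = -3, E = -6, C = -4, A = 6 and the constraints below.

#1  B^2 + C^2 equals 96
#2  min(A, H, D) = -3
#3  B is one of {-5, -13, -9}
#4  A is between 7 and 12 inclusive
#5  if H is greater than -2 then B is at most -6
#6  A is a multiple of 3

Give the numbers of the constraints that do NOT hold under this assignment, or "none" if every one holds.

#1 B^2 + C^2 = (-9)^2 + (-4)^2 = 81 + 16 = 97, not 96  fails
#2 min(6, -3, 0) = -3  holds
#3 B = -9 is in {-5, -13, -9}  holds
#4 A = 6 is outside [7, 12]  fails
#5 H = -3, not > -2; antecedent false, conditional vacuously true  holds
#6 6 / 3 = 2, so 3 divides 6  holds

Constraints 1, 4 do not hold.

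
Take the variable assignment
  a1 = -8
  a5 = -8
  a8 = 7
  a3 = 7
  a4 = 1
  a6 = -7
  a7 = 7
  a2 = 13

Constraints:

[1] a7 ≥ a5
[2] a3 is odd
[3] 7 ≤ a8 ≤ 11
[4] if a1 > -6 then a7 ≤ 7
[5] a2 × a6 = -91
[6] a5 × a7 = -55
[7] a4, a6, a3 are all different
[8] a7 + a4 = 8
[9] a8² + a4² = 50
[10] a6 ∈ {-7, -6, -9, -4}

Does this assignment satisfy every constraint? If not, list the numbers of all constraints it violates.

[1] a7 = 7, a5 = -8; 7 ≥ -8 — OK.
[2] a3 = 7 is odd — OK.
[3] a8 = 7 lies in [7, 11] — OK.
[4] a1 = -8, not > -6; antecedent false, conditional vacuously true — OK.
[5] a2 × a6 = 13 × (-7) = -91 — OK.
[6] a5 × a7 = -8 × 7 = -56, not -55 — violated.
[7] values 1, -7, 7 are pairwise distinct — OK.
[8] a7 + a4 = 7 + 1 = 8 — OK.
[9] a8² + a4² = 7² + 1² = 49 + 1 = 50 — OK.
[10] a6 = -7 is in {-7, -6, -9, -4} — OK.

Violated: 6.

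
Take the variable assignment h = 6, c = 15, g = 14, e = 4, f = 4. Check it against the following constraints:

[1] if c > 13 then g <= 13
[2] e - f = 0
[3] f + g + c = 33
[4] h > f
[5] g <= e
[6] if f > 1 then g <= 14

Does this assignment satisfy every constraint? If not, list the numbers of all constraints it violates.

Constraints 1, 5 are violated.

[1] c = 15 > 13, so we need g ≤ 13; but g = 14 > 13 — violated.
[2] e - f = 4 - 4 = 0 — satisfied.
[3] f + g + c = 4 + 14 + 15 = 33 — satisfied.
[4] h = 6, f = 4; 6 > 4 — satisfied.
[5] g = 14, e = 4; 14 > 4 (want ≤) — violated.
[6] f = 4 > 1, so we need g ≤ 14; g = 14 ≤ 14 — satisfied.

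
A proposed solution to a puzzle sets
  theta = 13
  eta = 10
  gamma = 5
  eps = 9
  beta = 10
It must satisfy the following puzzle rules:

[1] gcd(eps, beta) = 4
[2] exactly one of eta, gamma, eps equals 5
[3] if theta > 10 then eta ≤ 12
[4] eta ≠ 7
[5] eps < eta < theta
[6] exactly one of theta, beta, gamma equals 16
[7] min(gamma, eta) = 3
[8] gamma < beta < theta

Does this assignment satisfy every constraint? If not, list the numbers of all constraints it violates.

[1] gcd(9, 10) = 1, not 4  false
[2] eta=10, gamma=5, eps=9; 1 of them equals 5  true
[3] theta = 13 > 10, so we need eta ≤ 12; eta = 10 ≤ 12  true
[4] eta = 10, and 10 ≠ 7  true
[5] values 9 < 10 < 13  true
[6] theta=13, beta=10, gamma=5; 0 of them equal 16, not exactly one  false
[7] min(5, 10) = 5, not 3  false
[8] values 5 < 10 < 13  true

No — constraints 1, 6, and 7 are not satisfied.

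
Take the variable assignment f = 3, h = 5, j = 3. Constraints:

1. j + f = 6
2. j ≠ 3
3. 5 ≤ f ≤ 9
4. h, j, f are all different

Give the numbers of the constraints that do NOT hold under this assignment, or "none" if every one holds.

Constraints 2, 3, 4 are violated.

1. j + f = 3 + 3 = 6  ✓
2. j = 3, but 3 is required to differ  ✗
3. f = 3 is outside [5, 9]  ✗
4. j = f = 3, not all different  ✗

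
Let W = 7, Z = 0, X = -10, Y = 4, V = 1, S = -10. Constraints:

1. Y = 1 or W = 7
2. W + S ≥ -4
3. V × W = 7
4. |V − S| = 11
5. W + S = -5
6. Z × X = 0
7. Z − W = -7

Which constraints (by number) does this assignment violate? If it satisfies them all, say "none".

1. Y = 4 ≠ 1, but W = 7 = 7 (second disjunct) — holds.
2. W + S = 7 + (-10) = -3; -3 ≥ -4 — holds.
3. V × W = 1 × 7 = 7 — holds.
4. |1 − (-10)| = 11 — holds.
5. W + S = 7 + (-10) = -3, not -5 — fails.
6. Z × X = 0 × (-10) = 0 — holds.
7. Z − W = 0 − 7 = -7 — holds.

The assignment fails constraint 5.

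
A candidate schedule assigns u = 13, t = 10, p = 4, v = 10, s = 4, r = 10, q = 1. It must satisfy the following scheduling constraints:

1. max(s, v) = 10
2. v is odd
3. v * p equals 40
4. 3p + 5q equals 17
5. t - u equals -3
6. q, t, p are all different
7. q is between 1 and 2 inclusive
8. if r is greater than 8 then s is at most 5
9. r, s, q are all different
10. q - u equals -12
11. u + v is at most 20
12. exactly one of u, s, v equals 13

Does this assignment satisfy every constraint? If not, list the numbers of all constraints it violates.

1. max(4, 10) = 10 — OK.
2. v = 10 is even — violated.
3. v * p = 10 * 4 = 40 — OK.
4. 3p + 5q = 3(4) + 5(1) = 17 — OK.
5. t - u = 10 - 13 = -3 — OK.
6. values 1, 10, 4 are pairwise distinct — OK.
7. q = 1 lies in [1, 2] — OK.
8. r = 10 > 8, so we need s ≤ 5; s = 4 ≤ 5 — OK.
9. values 10, 4, 1 are pairwise distinct — OK.
10. q - u = 1 - 13 = -12 — OK.
11. u + v = 13 + 10 = 23; 23 > 20, bound 20 not met — violated.
12. u=13, s=4, v=10; 1 of them equals 13 — OK.

Constraints 2 and 11 are violated.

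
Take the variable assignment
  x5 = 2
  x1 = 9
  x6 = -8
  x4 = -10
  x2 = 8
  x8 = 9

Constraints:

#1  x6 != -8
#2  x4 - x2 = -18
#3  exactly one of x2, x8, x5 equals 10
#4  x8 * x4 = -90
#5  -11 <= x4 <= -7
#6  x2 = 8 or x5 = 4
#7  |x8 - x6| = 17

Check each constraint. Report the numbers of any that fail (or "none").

Constraints 1 and 3 do not hold.

#1 x6 = -8, but -8 is required to differ  FAIL
#2 x4 - x2 = -10 - 8 = -18  OK
#3 x2=8, x8=9, x5=2; 0 of them equal 10, not exactly one  FAIL
#4 x8 * x4 = 9 * (-10) = -90  OK
#5 x4 = -10 lies in [-11, -7]  OK
#6 x2 = 8 = 8 (first disjunct)  OK
#7 |9 - (-8)| = 17  OK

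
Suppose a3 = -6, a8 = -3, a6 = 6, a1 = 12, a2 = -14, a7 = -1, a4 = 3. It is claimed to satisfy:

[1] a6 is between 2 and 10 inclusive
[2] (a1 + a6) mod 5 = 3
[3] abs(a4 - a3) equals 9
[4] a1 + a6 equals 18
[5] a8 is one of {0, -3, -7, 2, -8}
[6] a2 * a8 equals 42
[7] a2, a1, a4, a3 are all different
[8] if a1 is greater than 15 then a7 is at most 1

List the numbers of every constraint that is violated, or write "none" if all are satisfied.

None — every constraint holds.

[1] a6 = 6 lies in [2, 10] — holds.
[2] a1 + a6 = 18; 18 mod 5 = 3 — holds.
[3] abs(3 - (-6)) = 9 — holds.
[4] a1 + a6 = 12 + 6 = 18 — holds.
[5] a8 = -3 is in {0, -3, -7, 2, -8} — holds.
[6] a2 * a8 = -14 * (-3) = 42 — holds.
[7] values -14, 12, 3, -6 are pairwise distinct — holds.
[8] a1 = 12, not > 15; antecedent false, conditional vacuously true — holds.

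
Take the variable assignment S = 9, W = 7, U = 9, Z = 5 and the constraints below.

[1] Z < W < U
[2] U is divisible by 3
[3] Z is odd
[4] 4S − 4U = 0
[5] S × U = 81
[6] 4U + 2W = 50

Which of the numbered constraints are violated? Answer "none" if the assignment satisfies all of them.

[1] values 5 < 7 < 9 — OK.
[2] 9 / 3 = 3, so 3 divides 9 — OK.
[3] Z = 5 is odd — OK.
[4] 4S − 4U = 4(9) − 4(9) = 0 — OK.
[5] S × U = 9 × 9 = 81 — OK.
[6] 4U + 2W = 4(9) + 2(7) = 50 — OK.

All constraints are satisfied.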